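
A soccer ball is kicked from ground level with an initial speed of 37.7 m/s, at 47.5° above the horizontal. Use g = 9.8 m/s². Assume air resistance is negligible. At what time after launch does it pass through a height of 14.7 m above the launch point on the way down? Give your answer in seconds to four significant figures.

Horizontal component vₓ = 37.70 cos 47.5° = 25.47 m/s; vertical v_y0 = 37.70 sin 47.5° = 27.80 m/s.
Set y = v_y0 t − ½ g t² = 14.7: 4.900 t² − 27.80 t + 14.7 = 0.
t = [27.80 ± √(27.80² − 2·9.80·14.7)] / 9.80 = (27.80 ± 22.01) / 9.80, so t = 0.5903 s or t = 5.082 s.
The descending-branch root is 5.082 s.

5.082 s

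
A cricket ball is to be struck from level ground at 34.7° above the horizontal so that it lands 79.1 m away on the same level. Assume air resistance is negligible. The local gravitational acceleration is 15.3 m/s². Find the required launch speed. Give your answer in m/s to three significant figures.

On level ground R = v₀² sin 2θ / g ⇒ v₀ = √(gR / sin 2θ).
v₀ = √(15.3 × 79.1 / sin 69.40°) = √(1210 / 0.9361) = √1292.9 = 35.96 m/s.

36.0 m/s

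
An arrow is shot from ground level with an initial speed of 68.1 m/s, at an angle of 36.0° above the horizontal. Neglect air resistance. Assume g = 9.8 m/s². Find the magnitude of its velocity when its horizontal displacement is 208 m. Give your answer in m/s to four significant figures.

Horizontal component vₓ = 68.10 cos 36.0° = 55.09 m/s; vertical v_y0 = 68.10 sin 36.0° = 40.03 m/s.
Time to reach x = 208 m: t = x/vₓ = 208/55.09 = 3.775 s.
Vertical velocity there: v_y = v_y0 − g t = 40.03 − 9.80 × 3.775 = 3.030 m/s.
Speed: √(vₓ² + v_y²) = √(55.09² + 3.030²) = 55.18 m/s.

55.18 m/s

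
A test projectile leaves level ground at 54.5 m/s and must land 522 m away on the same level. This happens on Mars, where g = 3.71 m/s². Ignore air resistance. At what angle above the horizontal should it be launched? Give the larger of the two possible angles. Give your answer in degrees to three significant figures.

From R = (v₀²/g) sin 2θ: sin 2θ = 3.71 × 522 / 2970.2 = 0.6520.
2θ = 40.69° or 180° − 40.69° = 139.3°, so θ = 20.35° or 69.65°.
The larger angle is 69.65°.

69.7°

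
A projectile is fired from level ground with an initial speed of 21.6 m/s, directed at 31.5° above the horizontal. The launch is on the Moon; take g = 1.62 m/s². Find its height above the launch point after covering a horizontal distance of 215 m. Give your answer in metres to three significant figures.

21.4 m

vₓ = 21.60 cos 31.5° = 18.42 m/s; v_y0 = 21.60 sin 31.5° = 11.29 m/s.
At x = 215 m, t = x/vₓ = 215/18.42 = 11.67 s.
Height: y = v_y0 t − ½ g t² = 11.29 × 11.67 − 0.8100 × 11.67² = 131.8 − 110.4 = 21.36 m.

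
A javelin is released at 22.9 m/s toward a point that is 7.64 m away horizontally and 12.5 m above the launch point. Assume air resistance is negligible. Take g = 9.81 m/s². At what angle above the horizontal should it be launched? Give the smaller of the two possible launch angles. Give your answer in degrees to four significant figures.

Trajectory: y = x tanθ − g x² (1 + tan²θ)/(2v₀²). With x = 7.64, y = 12.5, v₀ = 22.9, g = 9.81:
0.5460 tan²θ − 7.64 tanθ + (13.05) = 0.
tanθ = [7.64 ± √(7.64² − 4 × 0.5460 × (13.05))] / (2 × 0.5460) = (7.64 ± 5.466) / 1.092, giving tanθ = 1.991 or 12.00.
θ = 63.33° or 85.24°; the smaller is 63.33°.

63.33°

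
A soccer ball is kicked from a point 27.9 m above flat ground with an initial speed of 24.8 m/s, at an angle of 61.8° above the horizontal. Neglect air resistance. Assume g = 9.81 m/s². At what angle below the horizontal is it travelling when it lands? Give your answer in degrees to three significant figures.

vₓ = 24.80 cos 61.8° = 11.72 m/s; v_y0 = 24.80 sin 61.8° = 21.86 m/s.
The projectile lands when y = 27.9 + (21.86) t − ½·9.81·t² = 0. Positive root: t = (21.86 + √(21.86² + 2·9.81·27.9)) / 9.81 = (21.86 + 32.02) / 9.81 = 5.492 s.
At impact: v_y = v_y0 − g t = −32.02 m/s; vₓ = 11.72 m/s.
Angle below horizontal: arctan(|v_y|/vₓ) = arctan(32.02/11.72) = 69.90°.

69.9°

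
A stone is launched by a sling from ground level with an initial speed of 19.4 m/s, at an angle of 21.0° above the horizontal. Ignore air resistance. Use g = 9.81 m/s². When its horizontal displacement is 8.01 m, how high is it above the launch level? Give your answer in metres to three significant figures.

2.12 m

vₓ = 19.40 cos 21.0° = 18.11 m/s; v_y0 = 19.40 sin 21.0° = 6.952 m/s.
Time to reach x = 8.01 m: t = x/vₓ = 8.01/18.11 = 0.4423 s.
Height: y = v_y0 t − ½ g t² = 6.952 × 0.4423 − 4.905 × 0.4423² = 3.075 − 0.9594 = 2.115 m.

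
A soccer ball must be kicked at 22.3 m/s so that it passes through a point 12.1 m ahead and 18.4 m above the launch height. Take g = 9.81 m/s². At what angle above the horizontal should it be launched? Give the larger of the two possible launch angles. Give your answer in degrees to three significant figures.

80.8°

Trajectory: y = x tanθ − g x² (1 + tan²θ)/(2v₀²). With x = 12.1, y = 18.4, v₀ = 22.3, g = 9.81:
1.444 tan²θ − 12.1 tanθ + (19.84) = 0.
tanθ = [12.1 ± √(12.1² − 4 × 1.444 × (19.84))] / (2 × 1.444) = (12.1 ± 5.638) / 2.888, giving tanθ = 2.238 or 6.141.
θ = 65.92° or 80.75°; the larger is 80.75°.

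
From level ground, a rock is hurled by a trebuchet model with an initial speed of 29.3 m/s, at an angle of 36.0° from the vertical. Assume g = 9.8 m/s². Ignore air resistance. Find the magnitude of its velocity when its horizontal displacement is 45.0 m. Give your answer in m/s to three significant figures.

Components: vₓ = 29.30 sin 36.0° = 17.22 m/s, v_y0 = 29.30 cos 36.0° = 23.70 m/s.
At x = 45.0 m, t = x/vₓ = 45.0/17.22 = 2.613 s.
Vertical velocity there: v_y = v_y0 − g t = 23.70 − 9.80 × 2.613 = −1.902 m/s.
Speed: √(vₓ² + v_y²) = √(17.22² + 1.902²) = 17.33 m/s.

17.3 m/s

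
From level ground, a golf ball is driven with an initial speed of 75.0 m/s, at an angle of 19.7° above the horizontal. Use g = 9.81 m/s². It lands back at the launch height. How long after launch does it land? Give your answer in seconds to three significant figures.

5.15 s

vₓ = 75.00 cos 19.7° = 70.61 m/s; v_y0 = 75.00 sin 19.7° = 25.28 m/s.
Time of flight on level ground: T = 2 v_y0 / g = 2 × 25.28 / 9.81 = 5.154 s.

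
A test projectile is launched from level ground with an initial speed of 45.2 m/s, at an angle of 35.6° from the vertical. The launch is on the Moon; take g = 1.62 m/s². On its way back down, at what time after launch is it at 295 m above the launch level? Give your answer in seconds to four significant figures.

Horizontal component vₓ = 45.20 sin 35.6° = 26.31 m/s; vertical v_y0 = 45.20 cos 35.6° = 36.75 m/s.
Require v_y0 t − ½ g t² = 295, i.e. 0.8100 t² − 36.75 t + 295 = 0.
t = [36.75 ± √(36.75² − 2·1.62·295)] / 1.62 = (36.75 ± 19.87) / 1.62, so t = 10.42 s or t = 34.95 s.
The descending-branch root is 34.95 s.

34.95 s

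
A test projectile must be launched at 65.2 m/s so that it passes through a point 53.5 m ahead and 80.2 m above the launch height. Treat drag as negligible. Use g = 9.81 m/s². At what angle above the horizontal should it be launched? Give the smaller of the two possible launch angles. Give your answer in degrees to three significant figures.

Trajectory: y = x tanθ − g x² (1 + tan²θ)/(2v₀²). With x = 53.5, y = 80.2, v₀ = 65.2, g = 9.81:
3.303 tan²θ − 53.5 tanθ + (83.50) = 0.
tanθ = [53.5 ± √(53.5² − 4 × 3.303 × (83.50))] / (2 × 3.303) = (53.5 ± 41.94) / 6.605, giving tanθ = 1.750 or 14.45.
θ = 60.25° or 86.04°; the smaller is 60.25°.

60.3°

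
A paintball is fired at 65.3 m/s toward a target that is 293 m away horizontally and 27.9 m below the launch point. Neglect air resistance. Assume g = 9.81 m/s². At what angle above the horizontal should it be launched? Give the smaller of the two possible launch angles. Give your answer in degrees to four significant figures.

Trajectory: y = x tanθ − g x² (1 + tan²θ)/(2v₀²). With x = 293, y = −27.9, v₀ = 65.3, g = 9.81:
98.75 tan²θ − 293 tanθ + (70.85) = 0.
tanθ = [293 ± √(293² − 4 × 98.75 × (70.85))] / (2 × 98.75) = (293 ± 240.5) / 197.5, giving tanθ = 0.2656 or 2.701.
θ = 14.87° or 69.69°; the smaller is 14.87°.

14.87°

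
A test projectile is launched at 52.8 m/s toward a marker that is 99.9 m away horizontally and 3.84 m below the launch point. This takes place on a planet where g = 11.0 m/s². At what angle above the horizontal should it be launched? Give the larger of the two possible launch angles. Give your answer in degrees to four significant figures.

78.49°

Trajectory: y = x tanθ − g x² (1 + tan²θ)/(2v₀²). With x = 99.9, y = −3.84, v₀ = 52.8, g = 11.0:
19.69 tan²θ − 99.9 tanθ + (15.85) = 0.
tanθ = [99.9 ± √(99.9² − 4 × 19.69 × (15.85))] / (2 × 19.69) = (99.9 ± 93.44) / 39.38, giving tanθ = 0.1639 or 4.910.
θ = 9.311° or 78.49°; the larger is 78.49°.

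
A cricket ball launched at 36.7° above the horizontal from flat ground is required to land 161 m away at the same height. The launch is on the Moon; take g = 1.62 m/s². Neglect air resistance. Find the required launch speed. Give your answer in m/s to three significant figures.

16.5 m/s

On level ground R = v₀² sin 2θ / g ⇒ v₀ = √(gR / sin 2θ).
v₀ = √(1.62 × 161 / sin 73.40°) = √(260.8 / 0.9583) = √272.16 = 16.50 m/s.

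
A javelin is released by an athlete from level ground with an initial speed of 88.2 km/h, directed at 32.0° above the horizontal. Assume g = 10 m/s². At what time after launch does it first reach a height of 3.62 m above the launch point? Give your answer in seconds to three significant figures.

Convert: 88.2 km/h = 88.2/3.6 = 24.50 m/s.
Resolve: vₓ = 24.50 cos 32.0° = 20.78 m/s and v_y0 = 24.50 sin 32.0° = 12.98 m/s.
Require v_y0 t − ½ g t² = 3.62, i.e. 5.000 t² − 12.98 t + 3.62 = 0.
t = [12.98 ± √(12.98² − 2·10.0·3.62)] / 10.0 = (12.98 ± 9.806) / 10.0, so t = 0.3177 s or t = 2.279 s.
The first (ascending) time is 0.3177 s.

0.318 s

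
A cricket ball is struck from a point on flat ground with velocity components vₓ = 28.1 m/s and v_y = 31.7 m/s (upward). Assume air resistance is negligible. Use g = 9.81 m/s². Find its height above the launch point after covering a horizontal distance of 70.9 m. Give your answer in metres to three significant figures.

Time to reach x = 70.9 m: t = x/vₓ = 70.9/28.10 = 2.523 s.
Height: y = v_y0 t − ½ g t² = 31.70 × 2.523 − 4.905 × 2.523² = 79.98 − 31.23 = 48.76 m.

48.8 m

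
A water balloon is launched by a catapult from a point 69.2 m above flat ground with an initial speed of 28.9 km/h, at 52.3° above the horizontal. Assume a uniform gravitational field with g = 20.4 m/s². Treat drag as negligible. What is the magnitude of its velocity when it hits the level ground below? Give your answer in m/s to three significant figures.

Convert: 28.9 km/h = 28.9/3.6 = 8.028 m/s.
Resolve: vₓ = 8.028 cos 52.3° = 4.909 m/s and v_y0 = 8.028 sin 52.3° = 6.352 m/s.
The projectile lands when y = 69.2 + (6.352) t − ½·20.4·t² = 0. Positive root: t = (6.352 + √(6.352² + 2·20.4·69.2)) / 20.4 = (6.352 + 53.51) / 20.4 = 2.935 s.
Vertical velocity at impact: v_y = v_y0 − g t = 6.352 − 20.4 × 2.935 = −53.51 m/s.
Speed: |v| = √(vₓ² + v_y²) = √(4.909² + 53.51²) = 53.74 m/s.

53.7 m/s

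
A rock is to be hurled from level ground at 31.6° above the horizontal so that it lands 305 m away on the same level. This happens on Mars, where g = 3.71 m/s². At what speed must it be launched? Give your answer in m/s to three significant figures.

35.6 m/s

From R = (v₀² / g) sin 2θ: v₀ = √(gR / sin 2θ).
v₀ = √(3.71 × 305 / sin 63.20°) = √(1132 / 0.8926) = √1267.7 = 35.61 m/s.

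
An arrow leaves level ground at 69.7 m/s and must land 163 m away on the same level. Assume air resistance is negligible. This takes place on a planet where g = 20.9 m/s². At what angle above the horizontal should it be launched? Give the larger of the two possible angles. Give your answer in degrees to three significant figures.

67.7°

From R = (v₀²/g) sin 2θ: sin 2θ = 20.9 × 163 / 4858.1 = 0.7012.
2θ = 44.53° or 180° − 44.53° = 135.5°, so θ = 22.26° or 67.74°.
The larger angle is 67.74°.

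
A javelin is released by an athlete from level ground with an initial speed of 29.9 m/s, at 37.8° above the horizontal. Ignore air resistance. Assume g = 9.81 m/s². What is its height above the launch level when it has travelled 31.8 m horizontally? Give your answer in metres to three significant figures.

Resolve: vₓ = 29.90 cos 37.8° = 23.63 m/s and v_y0 = 29.90 sin 37.8° = 18.33 m/s.
Time to reach x = 31.8 m: t = x/vₓ = 31.8/23.63 = 1.346 s.
Height: y = v_y0 t − ½ g t² = 18.33 × 1.346 − 4.905 × 1.346² = 24.67 − 8.886 = 15.78 m.

15.8 m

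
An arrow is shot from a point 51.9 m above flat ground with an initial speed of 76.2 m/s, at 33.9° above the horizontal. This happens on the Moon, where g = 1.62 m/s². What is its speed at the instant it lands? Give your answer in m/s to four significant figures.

77.30 m/s

Horizontal component vₓ = 76.20 cos 33.9° = 63.25 m/s; vertical v_y0 = 76.20 sin 33.9° = 42.50 m/s.
The projectile lands when y = 51.9 + (42.50) t − ½·1.62·t² = 0. Positive root: t = (42.50 + √(42.50² + 2·1.62·51.9)) / 1.62 = (42.50 + 44.43) / 1.62 = 53.66 s.
Vertical velocity at impact: v_y = v_y0 − g t = 42.50 − 1.62 × 53.66 = −44.43 m/s.
Speed: |v| = √(vₓ² + v_y²) = √(63.25² + 44.43²) = 77.30 m/s.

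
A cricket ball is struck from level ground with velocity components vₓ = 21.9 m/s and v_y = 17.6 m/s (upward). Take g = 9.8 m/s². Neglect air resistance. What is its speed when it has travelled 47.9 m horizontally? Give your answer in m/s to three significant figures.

Time to reach x = 47.9 m: t = x/vₓ = 47.9/21.90 = 2.187 s.
Vertical velocity there: v_y = v_y0 − g t = 17.60 − 9.80 × 2.187 = −3.835 m/s.
Speed: √(vₓ² + v_y²) = √(21.90² + 3.835²) = 22.23 m/s.

22.2 m/s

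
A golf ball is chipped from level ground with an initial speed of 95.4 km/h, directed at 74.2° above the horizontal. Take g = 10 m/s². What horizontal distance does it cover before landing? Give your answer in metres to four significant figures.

36.80 m

Convert: 95.4 km/h = 95.4/3.6 = 26.50 m/s.
vₓ = 26.50 cos 74.2° = 7.215 m/s; v_y0 = 26.50 sin 74.2° = 25.50 m/s.
Flight time T = 2 v_y0 / g = 5.100 s.
Range: R = vₓ T = 7.215 × 5.100 = 36.80 m.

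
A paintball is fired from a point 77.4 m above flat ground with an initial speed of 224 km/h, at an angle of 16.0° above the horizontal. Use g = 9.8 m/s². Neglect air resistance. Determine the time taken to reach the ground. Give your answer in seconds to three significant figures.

6.09 s

Convert: 224 km/h = 224/3.6 = 62.22 m/s.
Resolve: vₓ = 62.22 cos 16.0° = 59.81 m/s and v_y0 = 62.22 sin 16.0° = 17.15 m/s.
With up positive and y = 0 at the ground: y(t) = 77.4 + (17.15) t − 4.900 t². Setting y = 0 and taking the positive root: t = [17.15 + √(17.15² + 2·9.80·77.4)] / 9.80 = (17.15 + 42.56) / 9.80 = 6.093 s.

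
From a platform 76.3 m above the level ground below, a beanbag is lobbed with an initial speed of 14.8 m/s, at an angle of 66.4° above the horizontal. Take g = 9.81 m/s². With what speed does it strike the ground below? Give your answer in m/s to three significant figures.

41.4 m/s

Resolve: vₓ = 14.80 cos 66.4° = 5.925 m/s and v_y0 = 14.80 sin 66.4° = 13.56 m/s.
The projectile lands when y = 76.3 + (13.56) t − ½·9.81·t² = 0. Positive root: t = (13.56 + √(13.56² + 2·9.81·76.3)) / 9.81 = (13.56 + 41.00) / 9.81 = 5.562 s.
Vertical velocity at impact: v_y = v_y0 − g t = 13.56 − 9.81 × 5.562 = −41.00 m/s.
Speed: |v| = √(vₓ² + v_y²) = √(5.925² + 41.00²) = 41.43 m/s.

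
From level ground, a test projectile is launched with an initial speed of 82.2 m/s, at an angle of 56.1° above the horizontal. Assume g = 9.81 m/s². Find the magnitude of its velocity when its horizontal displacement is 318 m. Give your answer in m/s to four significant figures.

Resolve: vₓ = 82.20 cos 56.1° = 45.85 m/s and v_y0 = 82.20 sin 56.1° = 68.23 m/s.
At x = 318 m, t = x/vₓ = 318/45.85 = 6.936 s.
Vertical velocity there: v_y = v_y0 − g t = 68.23 − 9.81 × 6.936 = 0.1832 m/s.
Speed: √(vₓ² + v_y²) = √(45.85² + 0.1832²) = 45.85 m/s.

45.85 m/s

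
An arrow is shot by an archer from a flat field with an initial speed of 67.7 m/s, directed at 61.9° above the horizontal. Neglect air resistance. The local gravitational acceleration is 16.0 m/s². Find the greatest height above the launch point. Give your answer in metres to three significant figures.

Resolve: vₓ = 67.70 cos 61.9° = 31.89 m/s and v_y0 = 67.70 sin 61.9° = 59.72 m/s.
At the apex v_y = 0, so H = v_y0²/(2g) = 59.72²/32.00 = 111.5 m.

111 m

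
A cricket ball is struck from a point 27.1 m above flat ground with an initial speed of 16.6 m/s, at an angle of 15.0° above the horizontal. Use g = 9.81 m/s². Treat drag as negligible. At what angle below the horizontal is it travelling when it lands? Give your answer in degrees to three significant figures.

55.6°

Horizontal component vₓ = 16.60 cos 15.0° = 16.03 m/s; vertical v_y0 = 16.60 sin 15.0° = 4.296 m/s.
With up positive and y = 0 at the ground: y(t) = 27.1 + (4.296) t − 4.905 t². Setting y = 0 and taking the positive root: t = [4.296 + √(4.296² + 2·9.81·27.1)] / 9.81 = (4.296 + 23.46) / 9.81 = 2.829 s.
At impact: v_y = v_y0 − g t = −23.46 m/s; vₓ = 16.03 m/s.
Angle below horizontal: arctan(|v_y|/vₓ) = arctan(23.46/16.03) = 55.64°.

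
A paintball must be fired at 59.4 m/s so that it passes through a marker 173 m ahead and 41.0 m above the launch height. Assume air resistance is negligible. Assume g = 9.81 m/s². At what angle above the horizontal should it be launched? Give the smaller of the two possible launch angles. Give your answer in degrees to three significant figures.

28.8°

Trajectory: y = x tanθ − g x² (1 + tan²θ)/(2v₀²). With x = 173, y = 41.0, v₀ = 59.4, g = 9.81:
41.61 tan²θ − 173 tanθ + (82.61) = 0.
tanθ = [173 ± √(173² − 4 × 41.61 × (82.61))] / (2 × 41.61) = (173 ± 127.2) / 83.21, giving tanθ = 0.5503 or 3.608.
θ = 28.83° or 74.51°; the smaller is 28.83°.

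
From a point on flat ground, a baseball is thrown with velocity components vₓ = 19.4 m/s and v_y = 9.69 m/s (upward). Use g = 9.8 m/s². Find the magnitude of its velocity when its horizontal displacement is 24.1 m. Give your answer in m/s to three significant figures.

19.6 m/s

Time to reach x = 24.1 m: t = x/vₓ = 24.1/19.40 = 1.242 s.
Vertical velocity there: v_y = v_y0 − g t = 9.690 − 9.80 × 1.242 = −2.484 m/s.
Speed: √(vₓ² + v_y²) = √(19.40² + 2.484²) = 19.56 m/s.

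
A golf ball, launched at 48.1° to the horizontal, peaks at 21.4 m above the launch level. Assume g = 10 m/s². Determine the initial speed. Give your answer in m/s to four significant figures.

At the peak v_y = 0, so v_y0 = √(2gH) = √(2 × 10.0 × 21.4) = 20.69 m/s.
v_y0 = v₀ sin θ ⇒ v₀ = 20.69 / sin 48.1° = 27.80 m/s.

27.80 m/s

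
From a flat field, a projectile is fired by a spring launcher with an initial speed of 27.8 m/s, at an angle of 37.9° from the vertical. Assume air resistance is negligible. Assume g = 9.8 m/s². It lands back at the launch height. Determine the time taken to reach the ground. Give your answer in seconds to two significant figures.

4.5 s

Components: vₓ = 27.80 sin 37.9° = 17.08 m/s, v_y0 = 27.80 cos 37.9° = 21.94 m/s.
It returns to y = 0 when t = 2 v_y0 / g = 2(21.94)/9.80 = 4.477 s.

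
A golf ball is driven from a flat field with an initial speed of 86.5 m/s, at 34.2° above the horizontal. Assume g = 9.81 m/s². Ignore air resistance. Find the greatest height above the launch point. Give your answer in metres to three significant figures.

Components: vₓ = 86.50 cos 34.2° = 71.54 m/s, v_y0 = 86.50 sin 34.2° = 48.62 m/s.
Peak height H = v_y0² / (2g) = 2363.9 / 19.62 = 120.5 m.

120 m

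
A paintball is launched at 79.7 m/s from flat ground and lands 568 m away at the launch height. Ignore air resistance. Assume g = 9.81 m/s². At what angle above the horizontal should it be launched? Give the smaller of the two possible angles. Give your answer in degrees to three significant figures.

Level-ground range R = v₀² sin(2θ)/g ⇒ sin(2θ) = gR/v₀² = 9.81 × 568 / 79.7² = 0.8772.
2θ = 61.31° or 180° − 61.31° = 118.7°, so θ = 30.65° or 59.35°.
The smaller angle is 30.65°.

30.7°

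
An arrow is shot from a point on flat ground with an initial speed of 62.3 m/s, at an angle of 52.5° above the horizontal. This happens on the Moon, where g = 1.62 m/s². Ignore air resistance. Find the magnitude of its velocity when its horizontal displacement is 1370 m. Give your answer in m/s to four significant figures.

39.00 m/s

vₓ = 62.30 cos 52.5° = 37.93 m/s; v_y0 = 62.30 sin 52.5° = 49.43 m/s.
Time to reach x = 1370 m: t = x/vₓ = 1370/37.93 = 36.12 s.
Vertical velocity there: v_y = v_y0 − g t = 49.43 − 1.62 × 36.12 = −9.094 m/s.
Speed: √(vₓ² + v_y²) = √(37.93² + 9.094²) = 39.00 m/s.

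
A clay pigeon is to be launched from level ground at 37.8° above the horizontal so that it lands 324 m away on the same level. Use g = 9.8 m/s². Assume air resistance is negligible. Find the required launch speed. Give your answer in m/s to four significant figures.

57.26 m/s

Level-ground range: R = v₀² sin(2θ)/g, so v₀ = √(gR / sin 2θ).
v₀ = √(9.80 × 324 / sin 75.60°) = √(3175 / 0.9686) = √3278.2 = 57.26 m/s.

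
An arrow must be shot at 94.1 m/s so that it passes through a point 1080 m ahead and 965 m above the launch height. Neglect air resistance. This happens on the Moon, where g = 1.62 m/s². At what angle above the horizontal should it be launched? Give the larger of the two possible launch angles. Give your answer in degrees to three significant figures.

83.7°

Trajectory: y = x tanθ − g x² (1 + tan²θ)/(2v₀²). With x = 1080, y = 965, v₀ = 94.1, g = 1.62:
106.7 tan²θ − 1080 tanθ + (1072) = 0.
tanθ = [1080 ± √(1080² − 4 × 106.7 × (1072))] / (2 × 106.7) = (1080 ± 842.0) / 213.4, giving tanθ = 1.115 or 9.007.
θ = 48.12° or 83.66°; the larger is 83.66°.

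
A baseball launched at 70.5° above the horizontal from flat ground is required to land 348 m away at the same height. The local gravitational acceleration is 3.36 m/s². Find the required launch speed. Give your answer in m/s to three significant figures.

From R = (v₀² / g) sin 2θ: v₀ = √(gR / sin 2θ).
v₀ = √(3.36 × 348 / sin 141.0°) = √(1169 / 0.6293) = √1858.0 = 43.10 m/s.

43.1 m/s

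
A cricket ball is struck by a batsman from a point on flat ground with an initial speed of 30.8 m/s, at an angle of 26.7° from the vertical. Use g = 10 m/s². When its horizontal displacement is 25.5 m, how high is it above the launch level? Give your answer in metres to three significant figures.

Resolve: vₓ = 30.80 sin 26.7° = 13.84 m/s and v_y0 = 30.80 cos 26.7° = 27.52 m/s.
x = vₓ t ⇒ t = 25.5/13.84 = 1.843 s.
Height: y = v_y0 t − ½ g t² = 27.52 × 1.843 − 5.000 × 1.843² = 50.70 − 16.98 = 33.72 m.

33.7 m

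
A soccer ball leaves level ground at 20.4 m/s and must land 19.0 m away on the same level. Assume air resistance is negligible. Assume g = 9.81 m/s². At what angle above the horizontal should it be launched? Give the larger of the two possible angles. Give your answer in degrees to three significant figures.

R = v₀² sin 2θ / g gives sin 2θ = gR/v₀² = 9.81·19.0/20.4² = 0.4479.
2θ = 26.61° or 180° − 26.61° = 153.4°, so θ = 13.30° or 76.70°.
The larger angle is 76.70°.

76.7°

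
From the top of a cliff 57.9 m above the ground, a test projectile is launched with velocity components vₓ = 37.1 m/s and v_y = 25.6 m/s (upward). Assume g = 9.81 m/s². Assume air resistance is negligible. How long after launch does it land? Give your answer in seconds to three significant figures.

6.92 s

Vertical motion (up positive, ground at y = 0): 4.905 t² − (25.60) t − 57.9 = 0, so t = (25.60 + √(25.60² + 2·9.81·57.9)) / 9.81 = (25.60 + 42.32) / 9.81 = 6.924 s.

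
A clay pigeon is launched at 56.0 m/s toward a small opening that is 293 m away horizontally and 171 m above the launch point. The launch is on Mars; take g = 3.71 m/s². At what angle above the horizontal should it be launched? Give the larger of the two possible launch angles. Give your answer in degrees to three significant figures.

78.4°

Trajectory: y = x tanθ − g x² (1 + tan²θ)/(2v₀²). With x = 293, y = 171, v₀ = 56.0, g = 3.71:
50.78 tan²θ − 293 tanθ + (221.8) = 0.
tanθ = [293 ± √(293² − 4 × 50.78 × (221.8))] / (2 × 50.78) = (293 ± 202.0) / 101.6, giving tanθ = 0.8961 or 4.874.
θ = 41.86° or 78.40°; the larger is 78.40°.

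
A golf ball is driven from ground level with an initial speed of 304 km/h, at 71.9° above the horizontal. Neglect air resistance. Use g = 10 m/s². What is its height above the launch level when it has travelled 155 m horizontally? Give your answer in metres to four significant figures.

Convert: 304 km/h = 304/3.6 = 84.44 m/s.
Components: vₓ = 84.44 cos 71.9° = 26.23 m/s, v_y0 = 84.44 sin 71.9° = 80.27 m/s.
x = vₓ t ⇒ t = 155/26.23 = 5.908 s.
Height: y = v_y0 t − ½ g t² = 80.27 × 5.908 − 5.000 × 5.908² = 474.2 − 174.5 = 299.7 m.

299.7 m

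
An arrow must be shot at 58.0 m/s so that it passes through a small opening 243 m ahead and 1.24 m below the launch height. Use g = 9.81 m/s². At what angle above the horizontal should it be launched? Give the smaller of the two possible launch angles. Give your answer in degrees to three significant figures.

22.2°

Trajectory: y = x tanθ − g x² (1 + tan²θ)/(2v₀²). With x = 243, y = −1.24, v₀ = 58.0, g = 9.81:
86.10 tan²θ − 243 tanθ + (84.86) = 0.
tanθ = [243 ± √(243² − 4 × 86.10 × (84.86))] / (2 × 86.10) = (243 ± 172.7) / 172.2, giving tanθ = 0.4083 or 2.414.
θ = 22.21° or 67.50°; the smaller is 22.21°.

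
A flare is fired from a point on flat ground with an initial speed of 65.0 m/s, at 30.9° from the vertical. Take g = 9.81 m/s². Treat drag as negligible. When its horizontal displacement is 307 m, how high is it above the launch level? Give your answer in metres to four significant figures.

98.06 m

Resolve: vₓ = 65.00 sin 30.9° = 33.38 m/s and v_y0 = 65.00 cos 30.9° = 55.77 m/s.
x = vₓ t ⇒ t = 307/33.38 = 9.197 s.
Height: y = v_y0 t − ½ g t² = 55.77 × 9.197 − 4.905 × 9.197² = 513.0 − 414.9 = 98.06 m.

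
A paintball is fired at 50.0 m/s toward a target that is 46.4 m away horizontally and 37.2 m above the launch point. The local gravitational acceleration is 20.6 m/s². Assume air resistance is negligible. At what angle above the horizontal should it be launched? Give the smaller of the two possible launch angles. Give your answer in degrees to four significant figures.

53.11°

Trajectory: y = x tanθ − g x² (1 + tan²θ)/(2v₀²). With x = 46.4, y = 37.2, v₀ = 50.0, g = 20.6:
8.870 tan²θ − 46.4 tanθ + (46.07) = 0.
tanθ = [46.4 ± √(46.4² − 4 × 8.870 × (46.07))] / (2 × 8.870) = (46.4 ± 22.77) / 17.74, giving tanθ = 1.332 or 3.899.
θ = 53.11° or 75.61°; the smaller is 53.11°.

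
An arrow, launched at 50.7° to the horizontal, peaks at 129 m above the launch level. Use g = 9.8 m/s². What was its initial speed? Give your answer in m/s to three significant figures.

65.0 m/s

At the peak v_y = 0, so v_y0 = √(2gH) = √(2 × 9.80 × 129) = 50.28 m/s.
v_y0 = v₀ sin θ ⇒ v₀ = 50.28 / sin 50.7° = 64.98 m/s.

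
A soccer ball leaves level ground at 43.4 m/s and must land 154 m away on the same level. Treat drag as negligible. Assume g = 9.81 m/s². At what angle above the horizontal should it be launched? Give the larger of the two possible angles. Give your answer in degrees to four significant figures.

63.34°

From R = (v₀²/g) sin 2θ: sin 2θ = 9.81 × 154 / 1883.6 = 0.8021.
2θ = 53.33° or 180° − 53.33° = 126.7°, so θ = 26.66° or 63.34°.
The larger angle is 63.34°.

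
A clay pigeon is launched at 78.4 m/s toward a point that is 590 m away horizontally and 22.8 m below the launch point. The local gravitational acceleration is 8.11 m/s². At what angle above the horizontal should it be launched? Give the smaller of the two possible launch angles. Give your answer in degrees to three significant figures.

22.7°

Trajectory: y = x tanθ − g x² (1 + tan²θ)/(2v₀²). With x = 590, y = −22.8, v₀ = 78.4, g = 8.11:
229.6 tan²θ − 590 tanθ + (206.8) = 0.
tanθ = [590 ± √(590² − 4 × 229.6 × (206.8))] / (2 × 229.6) = (590 ± 397.6) / 459.3, giving tanθ = 0.4189 or 2.150.
θ = 22.73° or 65.06°; the smaller is 22.73°.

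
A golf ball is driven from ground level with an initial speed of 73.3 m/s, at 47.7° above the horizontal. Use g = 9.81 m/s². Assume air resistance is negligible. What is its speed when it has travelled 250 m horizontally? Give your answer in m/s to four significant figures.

49.54 m/s

vₓ = 73.30 cos 47.7° = 49.33 m/s; v_y0 = 73.30 sin 47.7° = 54.21 m/s.
x = vₓ t ⇒ t = 250/49.33 = 5.068 s.
Vertical velocity there: v_y = v_y0 − g t = 54.21 − 9.81 × 5.068 = 4.501 m/s.
Speed: √(vₓ² + v_y²) = √(49.33² + 4.501²) = 49.54 m/s.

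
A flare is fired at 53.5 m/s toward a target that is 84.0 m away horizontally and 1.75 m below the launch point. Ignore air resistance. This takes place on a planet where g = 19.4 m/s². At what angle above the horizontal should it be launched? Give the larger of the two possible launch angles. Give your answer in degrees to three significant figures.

72.8°

Trajectory: y = x tanθ − g x² (1 + tan²θ)/(2v₀²). With x = 84.0, y = −1.75, v₀ = 53.5, g = 19.4:
23.91 tan²θ − 84.0 tanθ + (22.16) = 0.
tanθ = [84.0 ± √(84.0² − 4 × 23.91 × (22.16))] / (2 × 23.91) = (84.0 ± 70.26) / 47.82, giving tanθ = 0.2873 or 3.225.
θ = 16.03° or 72.77°; the larger is 72.77°.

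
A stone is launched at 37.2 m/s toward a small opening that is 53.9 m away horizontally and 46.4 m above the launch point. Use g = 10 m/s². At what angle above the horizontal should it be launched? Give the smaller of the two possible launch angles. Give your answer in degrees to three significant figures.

56.0°

Trajectory: y = x tanθ − g x² (1 + tan²θ)/(2v₀²). With x = 53.9, y = 46.4, v₀ = 37.2, g = 10.0:
10.50 tan²θ − 53.9 tanθ + (56.90) = 0.
tanθ = [53.9 ± √(53.9² − 4 × 10.50 × (56.90))] / (2 × 10.50) = (53.9 ± 22.72) / 20.99, giving tanθ = 1.485 or 3.650.
θ = 56.05° or 74.68°; the smaller is 56.05°.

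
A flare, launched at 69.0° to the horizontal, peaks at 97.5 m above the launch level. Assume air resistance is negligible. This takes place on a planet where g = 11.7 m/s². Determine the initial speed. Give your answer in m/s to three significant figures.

51.2 m/s

At the peak v_y = 0, so v_y0 = √(2gH) = √(2 × 11.7 × 97.5) = 47.77 m/s.
v_y0 = v₀ sin θ ⇒ v₀ = 47.77 / sin 69.0° = 51.16 m/s.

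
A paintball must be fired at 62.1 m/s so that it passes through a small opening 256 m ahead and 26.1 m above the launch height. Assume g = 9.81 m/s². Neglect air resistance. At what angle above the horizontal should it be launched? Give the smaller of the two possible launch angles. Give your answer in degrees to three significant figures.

27.2°

Trajectory: y = x tanθ − g x² (1 + tan²θ)/(2v₀²). With x = 256, y = 26.1, v₀ = 62.1, g = 9.81:
83.36 tan²θ − 256 tanθ + (109.5) = 0.
tanθ = [256 ± √(256² − 4 × 83.36 × (109.5))] / (2 × 83.36) = (256 ± 170.4) / 166.7, giving tanθ = 0.5134 or 2.558.
θ = 27.17° or 68.65°; the smaller is 27.17°.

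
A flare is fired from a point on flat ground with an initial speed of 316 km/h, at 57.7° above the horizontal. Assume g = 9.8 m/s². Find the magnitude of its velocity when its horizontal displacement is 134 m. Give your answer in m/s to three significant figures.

65.8 m/s

Convert: 316 km/h = 316/3.6 = 87.78 m/s.
Resolve: vₓ = 87.78 cos 57.7° = 46.90 m/s and v_y0 = 87.78 sin 57.7° = 74.20 m/s.
Time to reach x = 134 m: t = x/vₓ = 134/46.90 = 2.857 s.
Vertical velocity there: v_y = v_y0 − g t = 74.20 − 9.80 × 2.857 = 46.20 m/s.
Speed: √(vₓ² + v_y²) = √(46.90² + 46.20²) = 65.83 m/s.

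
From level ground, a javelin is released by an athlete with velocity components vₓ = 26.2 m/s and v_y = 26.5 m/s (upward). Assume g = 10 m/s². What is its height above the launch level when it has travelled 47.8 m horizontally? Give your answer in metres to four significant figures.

x = vₓ t ⇒ t = 47.8/26.20 = 1.824 s.
Height: y = v_y0 t − ½ g t² = 26.50 × 1.824 − 5.000 × 1.824² = 48.35 − 16.64 = 31.70 m.

31.70 m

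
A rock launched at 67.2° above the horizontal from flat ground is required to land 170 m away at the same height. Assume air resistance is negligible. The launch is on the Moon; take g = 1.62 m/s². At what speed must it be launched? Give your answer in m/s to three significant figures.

On level ground R = v₀² sin 2θ / g ⇒ v₀ = √(gR / sin 2θ).
v₀ = √(1.62 × 170 / sin 134.4°) = √(275.4 / 0.7145) = √385.46 = 19.63 m/s.

19.6 m/s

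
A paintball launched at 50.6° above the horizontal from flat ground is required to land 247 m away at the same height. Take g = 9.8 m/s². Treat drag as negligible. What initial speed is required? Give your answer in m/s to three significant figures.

49.7 m/s

On level ground R = v₀² sin 2θ / g ⇒ v₀ = √(gR / sin 2θ).
v₀ = √(9.80 × 247 / sin 101.2°) = √(2421 / 0.9810) = √2467.6 = 49.67 m/s.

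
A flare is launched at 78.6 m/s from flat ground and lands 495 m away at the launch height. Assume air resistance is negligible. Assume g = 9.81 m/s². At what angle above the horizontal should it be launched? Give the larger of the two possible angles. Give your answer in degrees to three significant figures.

64.1°

R = v₀² sin 2θ / g gives sin 2θ = gR/v₀² = 9.81·495/78.6² = 0.7860.
2θ = 51.81° or 180° − 51.81° = 128.2°, so θ = 25.91° or 64.09°.
The larger angle is 64.09°.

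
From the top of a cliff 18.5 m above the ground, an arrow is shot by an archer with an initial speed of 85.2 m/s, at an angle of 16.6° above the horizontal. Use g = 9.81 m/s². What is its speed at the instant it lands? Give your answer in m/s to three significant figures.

87.3 m/s

Resolve: vₓ = 85.20 cos 16.6° = 81.65 m/s and v_y0 = 85.20 sin 16.6° = 24.34 m/s.
Vertical motion (up positive, ground at y = 0): 4.905 t² − (24.34) t − 18.5 = 0, so t = (24.34 + √(24.34² + 2·9.81·18.5)) / 9.81 = (24.34 + 30.91) / 9.81 = 5.632 s.
Vertical velocity at impact: v_y = v_y0 − g t = 24.34 − 9.81 × 5.632 = −30.91 m/s.
Speed: |v| = √(vₓ² + v_y²) = √(81.65² + 30.91²) = 87.30 m/s.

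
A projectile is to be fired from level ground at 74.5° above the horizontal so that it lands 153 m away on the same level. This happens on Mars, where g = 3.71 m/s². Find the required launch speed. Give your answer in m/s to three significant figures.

33.2 m/s

From R = (v₀² / g) sin 2θ: v₀ = √(gR / sin 2θ).
v₀ = √(3.71 × 153 / sin 149.0°) = √(567.6 / 0.5150) = √1102.1 = 33.20 m/s.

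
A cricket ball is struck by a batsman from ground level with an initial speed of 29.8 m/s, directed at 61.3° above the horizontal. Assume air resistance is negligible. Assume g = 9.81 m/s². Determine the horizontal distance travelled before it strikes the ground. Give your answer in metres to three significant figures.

Horizontal component vₓ = 29.80 cos 61.3° = 14.31 m/s; vertical v_y0 = 29.80 sin 61.3° = 26.14 m/s.
Time aloft: T = 2 v_y0 / g = 2 × 26.14 / 9.81 = 5.329 s.
Horizontal distance R = vₓ T = 14.31 × 5.329 = 76.26 m.

76.3 m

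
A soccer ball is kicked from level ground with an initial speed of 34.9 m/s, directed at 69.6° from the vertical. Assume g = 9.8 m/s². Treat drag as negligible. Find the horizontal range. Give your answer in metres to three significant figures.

81.2 m

Components: vₓ = 34.90 sin 69.6° = 32.71 m/s, v_y0 = 34.90 cos 69.6° = 12.17 m/s.
Time aloft: T = 2 v_y0 / g = 2 × 12.17 / 9.80 = 2.483 s.
Horizontal distance R = vₓ T = 32.71 × 2.483 = 81.21 m.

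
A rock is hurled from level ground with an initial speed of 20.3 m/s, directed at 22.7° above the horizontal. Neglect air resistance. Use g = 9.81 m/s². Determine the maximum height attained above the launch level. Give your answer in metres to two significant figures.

vₓ = 20.30 cos 22.7° = 18.73 m/s; v_y0 = 20.30 sin 22.7° = 7.834 m/s.
At the apex v_y = 0, so H = v_y0²/(2g) = 7.834²/19.62 = 3.128 m.

3.1 m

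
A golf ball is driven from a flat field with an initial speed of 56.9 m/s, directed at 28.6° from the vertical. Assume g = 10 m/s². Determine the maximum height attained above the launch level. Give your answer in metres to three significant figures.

Components: vₓ = 56.90 sin 28.6° = 27.24 m/s, v_y0 = 56.90 cos 28.6° = 49.96 m/s.
At the apex v_y = 0, so H = v_y0²/(2g) = 49.96²/20.00 = 124.8 m.

125 m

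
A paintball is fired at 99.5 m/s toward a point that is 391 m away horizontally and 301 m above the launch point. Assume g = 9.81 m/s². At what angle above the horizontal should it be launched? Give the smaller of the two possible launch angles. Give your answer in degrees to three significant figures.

52.0°

Trajectory: y = x tanθ − g x² (1 + tan²θ)/(2v₀²). With x = 391, y = 301, v₀ = 99.5, g = 9.81:
75.74 tan²θ − 391 tanθ + (376.7) = 0.
tanθ = [391 ± √(391² − 4 × 75.74 × (376.7))] / (2 × 75.74) = (391 ± 196.8) / 151.5, giving tanθ = 1.282 or 3.880.
θ = 52.04° or 75.55°; the smaller is 52.04°.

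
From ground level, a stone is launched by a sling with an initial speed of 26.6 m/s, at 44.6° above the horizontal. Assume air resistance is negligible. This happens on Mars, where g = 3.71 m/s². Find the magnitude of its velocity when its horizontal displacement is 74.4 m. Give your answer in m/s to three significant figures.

19.4 m/s

Horizontal component vₓ = 26.60 cos 44.6° = 18.94 m/s; vertical v_y0 = 26.60 sin 44.6° = 18.68 m/s.
Time to reach x = 74.4 m: t = x/vₓ = 74.4/18.94 = 3.928 s.
Vertical velocity there: v_y = v_y0 − g t = 18.68 − 3.71 × 3.928 = 4.104 m/s.
Speed: √(vₓ² + v_y²) = √(18.94² + 4.104²) = 19.38 m/s.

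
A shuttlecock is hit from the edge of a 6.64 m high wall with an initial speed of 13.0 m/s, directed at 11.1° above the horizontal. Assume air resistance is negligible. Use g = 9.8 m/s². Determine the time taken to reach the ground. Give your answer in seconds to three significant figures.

1.45 s

Resolve: vₓ = 13.00 cos 11.1° = 12.76 m/s and v_y0 = 13.00 sin 11.1° = 2.503 m/s.
The projectile lands when y = 6.64 + (2.503) t − ½·9.80·t² = 0. Positive root: t = (2.503 + √(2.503² + 2·9.80·6.64)) / 9.80 = (2.503 + 11.68) / 9.80 = 1.447 s.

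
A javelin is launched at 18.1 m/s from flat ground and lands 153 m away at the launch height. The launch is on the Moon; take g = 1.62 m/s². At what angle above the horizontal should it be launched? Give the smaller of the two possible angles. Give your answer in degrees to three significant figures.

Level-ground range R = v₀² sin(2θ)/g ⇒ sin(2θ) = gR/v₀² = 1.62 × 153 / 18.1² = 0.7566.
2θ = 49.16° or 180° − 49.16° = 130.8°, so θ = 24.58° or 65.42°.
The smaller angle is 24.58°.

24.6°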